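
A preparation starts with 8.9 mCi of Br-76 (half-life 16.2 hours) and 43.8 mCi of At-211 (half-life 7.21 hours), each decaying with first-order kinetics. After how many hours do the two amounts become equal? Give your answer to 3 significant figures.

Set 8.9·(1/2)^(t/16.2) = 43.8·(1/2)^(t/7.21).
Taking log₂: log₂(8.9/43.8) = t·(1/16.2 − 1/7.21).
log₂(0.2032) = -2.2991; 1/16.2 − 1/7.21 = -0.076968.
t = -2.2991 / -0.076968 ≈ 29.87 hours.

29.9 hours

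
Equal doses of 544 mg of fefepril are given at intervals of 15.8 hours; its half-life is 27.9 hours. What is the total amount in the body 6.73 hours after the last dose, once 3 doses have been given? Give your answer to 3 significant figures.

The 3 doses were given 38.33, 22.53, 6.73 hours ago.
Total = 544·(1/2)^(38.33/27.9) + 544·(1/2)^(22.53/27.9) + 544·(1/2)^(6.73/27.9)
      = 209.91 + 310.82 + 460.24 ≈ 980.97 mg.

981 mg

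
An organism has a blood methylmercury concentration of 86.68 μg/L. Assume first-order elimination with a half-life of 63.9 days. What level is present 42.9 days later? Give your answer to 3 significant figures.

Number of half-lives: n = 42.9/63.9 ≈ 0.67136.
Remaining = 86.68 × (1/2)^0.67136 = 86.68 × 0.62791 ≈ 54.428 μg/L.

54.4 μg/L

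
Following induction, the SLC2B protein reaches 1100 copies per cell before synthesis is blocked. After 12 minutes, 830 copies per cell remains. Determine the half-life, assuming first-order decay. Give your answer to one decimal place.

A/A₀ = 830/1100 ≈ 0.75455.
n = log₂(1.3253) ≈ 0.40632 half-lives elapsed in 12 minutes.
t½ = 12/0.40632 ≈ 29.533 minutes.

29.5 minutes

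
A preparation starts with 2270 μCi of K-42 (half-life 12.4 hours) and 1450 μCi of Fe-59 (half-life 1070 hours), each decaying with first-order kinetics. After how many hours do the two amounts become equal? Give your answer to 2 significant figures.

Set 2270·(1/2)^(t/12.4) = 1450·(1/2)^(t/1070).
Taking log₂: log₂(2270/1450) = t·(1/12.4 − 1/1070).
log₂(1.5655) = 0.64664; 1/12.4 − 1/1070 = 0.079711.
t = 0.64664 / 0.079711 ≈ 8.1123 hours.

8.1 hours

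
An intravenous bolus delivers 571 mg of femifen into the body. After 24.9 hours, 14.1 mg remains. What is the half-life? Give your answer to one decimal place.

A/A₀ = 14.1/571 ≈ 0.024694.
n = log₂(40.496) ≈ 5.3397 half-lives elapsed in 24.9 hours.
t½ = 24.9/5.3397 ≈ 4.6632 hours.

4.7 hours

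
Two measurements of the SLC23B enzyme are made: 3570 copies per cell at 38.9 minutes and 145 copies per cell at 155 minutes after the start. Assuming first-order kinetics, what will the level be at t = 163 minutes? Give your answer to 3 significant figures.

116 copies per cell

Over Δt = 155 − 38.9 = 116.1 minutes, the level fell by a factor of 3570/145 ≈ 24.621.
n = log₂(24.621) ≈ 4.6218 half-lives, so t½ = 116.1/4.6218 ≈ 25.12 minutes.
From t = 155 to t = 163: 145 × (1/2)^((163−155)/25.12) ≈ 116.28 copies per cell.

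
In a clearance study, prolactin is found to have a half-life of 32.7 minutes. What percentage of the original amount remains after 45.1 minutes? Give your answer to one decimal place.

n = 45.1/32.7 ≈ 1.3792 half-lives.
Fraction remaining = (1/2)^1.3792 ≈ 0.38443, i.e. 38.443%.

38.4%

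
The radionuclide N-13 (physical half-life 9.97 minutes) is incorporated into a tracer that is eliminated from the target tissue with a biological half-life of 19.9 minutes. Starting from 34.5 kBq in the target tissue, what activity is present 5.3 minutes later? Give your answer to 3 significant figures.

19.8 kBq

1/t_eff = 1/t_phys + 1/t_biol = 1/9.97 + 1/19.9 = 0.15055 per minute.
t_eff = 9.97 × 19.9 / (9.97 + 19.9) ≈ 6.6422 minutes.
Remaining = 34.5 × (1/2)^(5.3/6.6422) = 34.5 × (1/2)^0.79793 ≈ 19.844 kBq.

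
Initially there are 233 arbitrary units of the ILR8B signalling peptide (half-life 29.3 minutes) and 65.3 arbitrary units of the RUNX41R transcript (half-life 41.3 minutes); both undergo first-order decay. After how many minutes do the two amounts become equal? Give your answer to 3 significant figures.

Set 233·(1/2)^(t/29.3) = 65.3·(1/2)^(t/41.3).
Taking log₂: log₂(233/65.3) = t·(1/29.3 − 1/41.3).
log₂(3.5681) = 1.8352; 1/29.3 − 1/41.3 = 0.0099166.
t = 1.8352 / 0.0099166 ≈ 185.06 minutes.

185 minutes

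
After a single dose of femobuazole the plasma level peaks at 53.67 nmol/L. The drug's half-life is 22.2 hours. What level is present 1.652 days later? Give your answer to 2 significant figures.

Convert the elapsed time: 1.652 days = 39.648 hours.
Number of half-lives: n = 39.648/22.2 ≈ 1.7859.
Remaining = 53.67 × (1/2)^1.7859 = 53.67 × 0.28999 ≈ 15.564 nmol/L.

16 nmol/L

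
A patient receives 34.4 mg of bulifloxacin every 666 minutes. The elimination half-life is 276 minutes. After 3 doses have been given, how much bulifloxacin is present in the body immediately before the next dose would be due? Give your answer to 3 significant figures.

The 3 doses were given 1998, 1332, 666 minutes ago.
Total = 34.4·(1/2)^(1998/276) + 34.4·(1/2)^(1332/276) + 34.4·(1/2)^(666/276)
      = 0.2277 + 1.2127 + 6.4589 ≈ 7.8993 mg.

7.90 mg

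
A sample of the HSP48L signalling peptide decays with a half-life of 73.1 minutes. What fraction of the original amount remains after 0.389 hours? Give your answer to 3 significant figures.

0.389 hours = 23.34 minutes.
n = 23.34/73.1 ≈ 0.31929 half-lives.
Fraction remaining = (1/2)^0.31929 ≈ 0.80146.

0.801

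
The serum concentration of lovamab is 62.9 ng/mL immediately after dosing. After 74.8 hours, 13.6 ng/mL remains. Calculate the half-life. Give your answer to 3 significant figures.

33.9 hours

A/A₀ = 13.6/62.9 ≈ 0.21622.
n = log₂(4.625) ≈ 2.2095 half-lives elapsed in 74.8 hours.
t½ = 74.8/2.2095 ≈ 33.855 hours.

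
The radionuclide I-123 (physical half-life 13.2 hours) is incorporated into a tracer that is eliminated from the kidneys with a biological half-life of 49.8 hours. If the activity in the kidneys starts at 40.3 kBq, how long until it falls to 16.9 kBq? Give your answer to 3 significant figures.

1/t_eff = 1/t_phys + 1/t_biol = 1/13.2 + 1/49.8 = 0.095838 per hour.
t_eff = 13.2 × 49.8 / (13.2 + 49.8) ≈ 10.434 hours.
n = log₂(40.3/16.9) ≈ 1.2538; t = 1.2538 × 10.434 ≈ 13.082 hours.

13.1 hours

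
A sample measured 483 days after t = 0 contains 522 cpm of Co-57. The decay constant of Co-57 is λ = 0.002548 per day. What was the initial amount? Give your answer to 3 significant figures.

1790 cpm

t½ = ln 2 / λ = 0.69315 / 0.002548 ≈ 272.04 days.
Number of half-lives elapsed: n = 483/272.04 ≈ 1.7755.
A₀ = A × 2^n = 522 × 2^1.7755 = 522 × 3.4236 ≈ 1787.1 cpm.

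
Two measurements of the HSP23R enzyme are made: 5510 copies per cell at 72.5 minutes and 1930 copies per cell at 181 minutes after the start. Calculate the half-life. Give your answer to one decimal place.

Over Δt = 181 − 72.5 = 108.5 minutes, the level fell by a factor of 5510/1930 ≈ 2.8549.
n = log₂(2.8549) ≈ 1.5135 half-lives, so t½ = 108.5/1.5135 ≈ 71.69 minutes.

71.7 minutes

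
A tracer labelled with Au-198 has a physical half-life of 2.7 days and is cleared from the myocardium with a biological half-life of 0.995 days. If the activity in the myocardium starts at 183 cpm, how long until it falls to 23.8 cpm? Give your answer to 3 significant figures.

2.14 days

1/t_eff = 1/t_phys + 1/t_biol = 1/2.7 + 1/0.995 = 1.3754 per day.
t_eff = 2.7 × 0.995 / (2.7 + 0.995) ≈ 0.72706 days.
n = log₂(183/23.8) ≈ 2.9428; t = 2.9428 × 0.72706 ≈ 2.1396 days.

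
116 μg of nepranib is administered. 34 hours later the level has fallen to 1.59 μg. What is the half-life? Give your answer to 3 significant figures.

5.49 hours

A/A₀ = 1.59/116 ≈ 0.013707.
n = log₂(72.956) ≈ 6.189 half-lives elapsed in 34 hours.
t½ = 34/6.189 ≈ 5.4937 hours.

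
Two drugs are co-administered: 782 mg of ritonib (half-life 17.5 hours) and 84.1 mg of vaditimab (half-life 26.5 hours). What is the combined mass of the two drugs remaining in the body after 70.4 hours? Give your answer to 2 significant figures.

61 mg

ritonib: 782 × (1/2)^(70.4/17.5) = 782 × (1/2)^4.0229 ≈ 48.107 mg.
vaditimab: 84.1 × (1/2)^(70.4/26.5) = 84.1 × (1/2)^2.6566 ≈ 13.338 mg.
Total = 48.107 + 13.338 ≈ 61.444 mg.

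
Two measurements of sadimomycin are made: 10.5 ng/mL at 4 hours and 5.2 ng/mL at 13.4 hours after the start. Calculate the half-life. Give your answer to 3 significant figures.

9.27 hours

Over Δt = 13.4 − 4 = 9.4 hours, the level fell by a factor of 10.5/5.2 ≈ 2.0192.
n = log₂(2.0192) ≈ 1.0138 half-lives, so t½ = 9.4/1.0138 ≈ 9.272 hours.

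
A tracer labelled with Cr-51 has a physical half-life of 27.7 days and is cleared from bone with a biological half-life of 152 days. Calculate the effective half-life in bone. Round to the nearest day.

23 days

1/t_eff = 1/t_phys + 1/t_biol = 1/27.7 + 1/152 = 0.04268 per day.
t_eff = 27.7 × 152 / (27.7 + 152) ≈ 23.43 days.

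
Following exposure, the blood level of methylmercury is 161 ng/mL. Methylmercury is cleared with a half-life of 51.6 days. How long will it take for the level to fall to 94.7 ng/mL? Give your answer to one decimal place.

Fraction remaining = 94.7/161 ≈ 0.5882.
n = log₂(161/94.7) = ln(1.7001)/ln 2 ≈ 0.76562 half-lives.
t = n × t½ = 0.76562 × 51.6 ≈ 39.506 days.

39.5 days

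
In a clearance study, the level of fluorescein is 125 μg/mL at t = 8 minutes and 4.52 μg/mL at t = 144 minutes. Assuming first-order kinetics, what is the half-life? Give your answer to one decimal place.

28.4 minutes

Over Δt = 144 − 8 = 136 minutes, the level fell by a factor of 125/4.52 ≈ 27.655.
n = log₂(27.655) ≈ 4.7895 half-lives, so t½ = 136/4.7895 ≈ 28.396 minutes.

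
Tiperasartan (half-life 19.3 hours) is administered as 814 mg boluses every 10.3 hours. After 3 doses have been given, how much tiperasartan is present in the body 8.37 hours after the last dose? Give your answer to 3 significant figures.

The 3 doses were given 28.97, 18.67, 8.37 hours ago.
Total = 814·(1/2)^(28.97/19.3) + 814·(1/2)^(18.67/19.3) + 814·(1/2)^(8.37/19.3)
      = 287.59 + 416.31 + 602.66 ≈ 1306.6 mg.

1310 mg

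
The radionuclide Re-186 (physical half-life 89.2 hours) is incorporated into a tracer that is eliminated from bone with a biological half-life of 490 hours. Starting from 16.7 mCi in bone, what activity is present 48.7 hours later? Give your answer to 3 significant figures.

1/t_eff = 1/t_phys + 1/t_biol = 1/89.2 + 1/490 = 0.013252 per hour.
t_eff = 89.2 × 490 / (89.2 + 490) ≈ 75.463 hours.
Remaining = 16.7 × (1/2)^(48.7/75.463) = 16.7 × (1/2)^0.64535 ≈ 10.677 mCi.

10.7 mCi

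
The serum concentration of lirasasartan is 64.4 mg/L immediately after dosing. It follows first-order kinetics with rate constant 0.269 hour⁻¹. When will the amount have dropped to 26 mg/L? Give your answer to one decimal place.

t½ = ln 2 / λ = 0.69315 / 0.269 ≈ 2.5768 hours.
Fraction remaining = 26/64.4 ≈ 0.40373.
n = log₂(64.4/26) = ln(2.4769)/ln 2 ≈ 1.3085 half-lives.
t = n × t½ = 1.3085 × 2.5768 ≈ 3.3718 hours.

3.4 hours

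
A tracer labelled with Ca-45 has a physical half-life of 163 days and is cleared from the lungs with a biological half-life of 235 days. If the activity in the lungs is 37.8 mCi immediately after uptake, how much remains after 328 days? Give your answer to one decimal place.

1/t_eff = 1/t_phys + 1/t_biol = 1/163 + 1/235 = 0.01039 per day.
t_eff = 163 × 235 / (163 + 235) ≈ 96.244 days.
Remaining = 37.8 × (1/2)^(328/96.244) = 37.8 × (1/2)^3.408 ≈ 3.561 mCi.

3.6 mCi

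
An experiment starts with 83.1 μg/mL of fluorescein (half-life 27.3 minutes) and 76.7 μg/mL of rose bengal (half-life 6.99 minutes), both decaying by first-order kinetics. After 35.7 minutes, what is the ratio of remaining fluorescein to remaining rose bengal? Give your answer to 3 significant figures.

15.1

fluorescein: 83.1 × (1/2)^(35.7/27.3) = 83.1 × (1/2)^1.3077 ≈ 33.57 μg/mL.
rose bengal: 76.7 × (1/2)^(35.7/6.99) = 76.7 × (1/2)^5.1073 ≈ 2.2251 μg/mL.
Ratio ≈ 33.57 / 2.2251 ≈ 15.087.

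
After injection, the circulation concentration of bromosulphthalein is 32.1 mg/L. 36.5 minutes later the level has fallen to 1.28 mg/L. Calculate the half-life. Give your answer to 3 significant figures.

A/A₀ = 1.28/32.1 ≈ 0.039875.
n = log₂(25.078) ≈ 4.6484 half-lives elapsed in 36.5 minutes.
t½ = 36.5/4.6484 ≈ 7.8522 minutes.

7.85 minutes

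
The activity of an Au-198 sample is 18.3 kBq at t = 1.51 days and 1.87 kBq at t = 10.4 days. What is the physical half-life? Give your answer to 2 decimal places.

Over Δt = 10.4 − 1.51 = 8.89 days, the level fell by a factor of 18.3/1.87 ≈ 9.7861.
n = log₂(9.7861) ≈ 3.2907 half-lives, so t½ = 8.89/3.2907 ≈ 2.7015 days.

2.70 days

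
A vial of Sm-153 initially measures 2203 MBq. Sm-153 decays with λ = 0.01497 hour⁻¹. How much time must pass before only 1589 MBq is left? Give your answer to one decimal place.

21.8 hours

t½ = ln 2 / λ = 0.69315 / 0.01497 ≈ 46.302 hours.
Fraction remaining = 1589/2203 ≈ 0.72129.
n = log₂(2203/1589) = ln(1.3864)/ln 2 ≈ 0.47135 half-lives.
t = n × t½ = 0.47135 × 46.302 ≈ 21.825 hours.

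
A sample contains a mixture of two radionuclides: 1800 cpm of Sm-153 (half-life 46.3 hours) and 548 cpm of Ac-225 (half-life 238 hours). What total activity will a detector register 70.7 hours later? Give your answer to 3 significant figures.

1070 cpm

Sm-153: 1800 × (1/2)^(70.7/46.3) = 1800 × (1/2)^1.527 ≈ 624.6 cpm.
Ac-225: 548 × (1/2)^(70.7/238) = 548 × (1/2)^0.29706 ≈ 446.02 cpm.
Total = 624.6 + 446.02 ≈ 1070.6 cpm.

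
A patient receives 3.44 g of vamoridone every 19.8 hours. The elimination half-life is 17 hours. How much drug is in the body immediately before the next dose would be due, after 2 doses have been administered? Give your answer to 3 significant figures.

2.22 g

The 2 doses were given 39.6, 19.8 hours ago.
Total = 3.44·(1/2)^(39.6/17) + 3.44·(1/2)^(19.8/17)
      = 0.68444 + 1.5344 ≈ 2.2189 g.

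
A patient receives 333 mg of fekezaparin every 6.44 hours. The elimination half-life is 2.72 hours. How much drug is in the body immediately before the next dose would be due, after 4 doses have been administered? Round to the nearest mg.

The 4 doses were given 25.76, 19.32, 12.88, 6.44 hours ago.
Total = 333·(1/2)^(25.76/2.72) + 333·(1/2)^(19.32/2.72) + 333·(1/2)^(12.88/2.72) + 333·(1/2)^(6.44/2.72)
      = 0.46937 + 2.4224 + 12.502 + 64.523 ≈ 79.916 mg.

80 mg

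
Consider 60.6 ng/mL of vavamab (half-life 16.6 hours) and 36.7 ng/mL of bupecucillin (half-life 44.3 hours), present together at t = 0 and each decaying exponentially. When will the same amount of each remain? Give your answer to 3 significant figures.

Set 60.6·(1/2)^(t/16.6) = 36.7·(1/2)^(t/44.3).
Taking log₂: log₂(60.6/36.7) = t·(1/16.6 − 1/44.3).
log₂(1.6512) = 0.72354; 1/16.6 − 1/44.3 = 0.037668.
t = 0.72354 / 0.037668 ≈ 19.208 hours.

19.2 hours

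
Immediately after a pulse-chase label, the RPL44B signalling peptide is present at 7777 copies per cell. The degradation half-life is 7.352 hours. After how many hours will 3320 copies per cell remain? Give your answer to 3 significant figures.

9.03 hours

Fraction remaining = 3320/7777 ≈ 0.4269.
n = log₂(7777/3320) = ln(2.3425)/ln 2 ≈ 1.228 half-lives.
t = n × t½ = 1.228 × 7.352 ≈ 9.0285 hours.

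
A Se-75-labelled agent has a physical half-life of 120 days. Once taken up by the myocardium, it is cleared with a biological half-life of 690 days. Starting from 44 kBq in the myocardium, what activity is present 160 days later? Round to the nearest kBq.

1/t_eff = 1/t_phys + 1/t_biol = 1/120 + 1/690 = 0.0097826 per day.
t_eff = 120 × 690 / (120 + 690) ≈ 102.22 days.
Remaining = 44 × (1/2)^(160/102.22) = 44 × (1/2)^1.5652 ≈ 14.869 kBq.

15 kBq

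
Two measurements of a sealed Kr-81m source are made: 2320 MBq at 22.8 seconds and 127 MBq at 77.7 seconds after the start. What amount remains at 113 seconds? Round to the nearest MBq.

20 MBq

Over Δt = 77.7 − 22.8 = 54.9 seconds, the level fell by a factor of 2320/127 ≈ 18.268.
n = log₂(18.268) ≈ 4.1912 half-lives, so t½ = 54.9/4.1912 ≈ 13.099 seconds.
From t = 77.7 to t = 113: 127 × (1/2)^((113−77.7)/13.099) ≈ 19.614 MBq.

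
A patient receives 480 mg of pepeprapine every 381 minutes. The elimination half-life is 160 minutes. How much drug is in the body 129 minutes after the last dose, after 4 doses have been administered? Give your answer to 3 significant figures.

The 4 doses were given 1272, 891, 510, 129 minutes ago.
Total = 480·(1/2)^(1272/160) + 480·(1/2)^(891/160) + 480·(1/2)^(510/160) + 480·(1/2)^(129/160)
      = 1.9411 + 10.113 + 52.688 + 274.5 ≈ 339.24 mg.

339 mg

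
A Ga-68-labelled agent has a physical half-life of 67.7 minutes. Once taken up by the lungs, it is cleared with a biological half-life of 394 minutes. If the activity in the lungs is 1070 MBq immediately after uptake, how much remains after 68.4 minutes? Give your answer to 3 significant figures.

471 MBq

1/t_eff = 1/t_phys + 1/t_biol = 1/67.7 + 1/394 = 0.017309 per minute.
t_eff = 67.7 × 394 / (67.7 + 394) ≈ 57.773 minutes.
Remaining = 1070 × (1/2)^(68.4/57.773) = 1070 × (1/2)^1.1839 ≈ 470.96 MBq.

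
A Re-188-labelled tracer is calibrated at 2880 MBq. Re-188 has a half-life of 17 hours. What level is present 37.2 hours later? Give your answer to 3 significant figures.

Number of half-lives: n = 37.2/17 ≈ 2.1882.
Remaining = 2880 × (1/2)^2.1882 = 2880 × 0.21942 ≈ 631.93 MBq.

632 MBq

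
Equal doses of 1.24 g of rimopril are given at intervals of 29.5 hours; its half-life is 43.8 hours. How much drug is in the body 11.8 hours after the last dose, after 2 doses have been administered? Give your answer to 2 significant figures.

The 2 doses were given 41.3, 11.8 hours ago.
Total = 1.24·(1/2)^(41.3/43.8) + 1.24·(1/2)^(11.8/43.8)
      = 0.64502 + 1.0288 ≈ 1.6738 g.

1.7 g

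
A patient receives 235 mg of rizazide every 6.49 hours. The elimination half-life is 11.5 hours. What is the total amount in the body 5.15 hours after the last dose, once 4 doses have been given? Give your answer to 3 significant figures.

The 4 doses were given 24.62, 18.13, 11.64, 5.15 hours ago.
Total = 235·(1/2)^(24.62/11.5) + 235·(1/2)^(18.13/11.5) + 235·(1/2)^(11.64/11.5) + 235·(1/2)^(5.15/11.5)
      = 53.285 + 78.793 + 116.51 + 172.29 ≈ 420.88 mg.

421 mg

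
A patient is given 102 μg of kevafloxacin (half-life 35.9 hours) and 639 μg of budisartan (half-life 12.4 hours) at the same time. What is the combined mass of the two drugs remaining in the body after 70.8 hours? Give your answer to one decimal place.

kevafloxacin: 102 × (1/2)^(70.8/35.9) = 102 × (1/2)^1.9721 ≈ 25.997 μg.
budisartan: 639 × (1/2)^(70.8/12.4) = 639 × (1/2)^5.7097 ≈ 12.21 μg.
Total = 25.997 + 12.21 ≈ 38.207 μg.

38.2 μg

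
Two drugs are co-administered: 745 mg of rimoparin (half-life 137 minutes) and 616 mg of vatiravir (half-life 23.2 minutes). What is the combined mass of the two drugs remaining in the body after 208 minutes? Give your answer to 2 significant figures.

rimoparin: 745 × (1/2)^(208/137) = 745 × (1/2)^1.5182 ≈ 260.09 mg.
vatiravir: 616 × (1/2)^(208/23.2) = 616 × (1/2)^8.9655 ≈ 1.2322 mg.
Total = 260.09 + 1.2322 ≈ 261.32 mg.

260 mg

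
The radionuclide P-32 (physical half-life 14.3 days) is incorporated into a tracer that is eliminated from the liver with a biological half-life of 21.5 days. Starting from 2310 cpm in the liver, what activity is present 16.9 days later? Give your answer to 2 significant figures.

1/t_eff = 1/t_phys + 1/t_biol = 1/14.3 + 1/21.5 = 0.11644 per day.
t_eff = 14.3 × 21.5 / (14.3 + 21.5) ≈ 8.588 days.
Remaining = 2310 × (1/2)^(16.9/8.588) = 2310 × (1/2)^1.9679 ≈ 590.51 cpm.

590 cpm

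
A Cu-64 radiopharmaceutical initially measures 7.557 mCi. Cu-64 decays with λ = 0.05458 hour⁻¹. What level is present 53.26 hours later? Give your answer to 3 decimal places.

t½ = ln 2 / λ = 0.69315 / 0.05458 ≈ 12.7 hours.
Number of half-lives: n = 53.26/12.7 ≈ 4.1938.
Remaining = 7.557 × (1/2)^4.1938 = 7.557 × 0.054643 ≈ 0.41294 mCi.

0.413 mCi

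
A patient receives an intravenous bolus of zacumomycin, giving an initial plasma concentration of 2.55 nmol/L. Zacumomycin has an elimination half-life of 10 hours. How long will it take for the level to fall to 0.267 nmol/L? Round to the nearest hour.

Fraction remaining = 0.267/2.55 ≈ 0.10471.
n = log₂(2.55/0.267) = ln(9.5506)/ln 2 ≈ 3.2556 half-lives.
t = n × t½ = 3.2556 × 10 ≈ 32.556 hours.

33 hours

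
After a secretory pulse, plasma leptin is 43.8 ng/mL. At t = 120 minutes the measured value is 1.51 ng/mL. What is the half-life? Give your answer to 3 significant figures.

A/A₀ = 1.51/43.8 ≈ 0.034475.
n = log₂(29.007) ≈ 4.8583 half-lives elapsed in 120 minutes.
t½ = 120/4.8583 ≈ 24.7 minutes.

24.7 minutes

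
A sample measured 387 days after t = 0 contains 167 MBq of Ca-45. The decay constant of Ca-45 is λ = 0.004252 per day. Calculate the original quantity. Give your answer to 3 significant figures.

t½ = ln 2 / λ = 0.69315 / 0.004252 ≈ 163.02 days.
Number of half-lives elapsed: n = 387/163.02 ≈ 2.374.
A₀ = A × 2^n = 167 × 2^2.374 = 167 × 5.1837 ≈ 865.68 MBq.

866 MBq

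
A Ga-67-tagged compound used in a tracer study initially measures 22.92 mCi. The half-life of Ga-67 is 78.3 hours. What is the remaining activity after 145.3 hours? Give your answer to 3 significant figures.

6.33 mCi

Number of half-lives: n = 145.3/78.3 ≈ 1.8557.
Remaining = 22.92 × (1/2)^1.8557 = 22.92 × 0.2763 ≈ 6.3328 mCi.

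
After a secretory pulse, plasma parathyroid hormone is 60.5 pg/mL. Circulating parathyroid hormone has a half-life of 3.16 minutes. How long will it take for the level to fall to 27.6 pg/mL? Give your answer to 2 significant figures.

3.6 minutes

Fraction remaining = 27.6/60.5 ≈ 0.4562.
n = log₂(60.5/27.6) = ln(2.192)/ln 2 ≈ 1.1323 half-lives.
t = n × t½ = 1.1323 × 3.16 ≈ 3.578 minutes.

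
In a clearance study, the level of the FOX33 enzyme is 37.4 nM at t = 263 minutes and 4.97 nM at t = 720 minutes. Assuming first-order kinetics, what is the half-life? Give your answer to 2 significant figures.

Over Δt = 720 − 263 = 457 minutes, the level fell by a factor of 37.4/4.97 ≈ 7.5252.
n = log₂(7.5252) ≈ 2.9117 half-lives, so t½ = 457/2.9117 ≈ 156.95 minutes.

160 minutes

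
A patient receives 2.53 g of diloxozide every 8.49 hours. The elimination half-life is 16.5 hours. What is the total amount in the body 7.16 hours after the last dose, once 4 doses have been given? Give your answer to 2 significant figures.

4.7 g

The 4 doses were given 32.63, 24.14, 15.65, 7.16 hours ago.
Total = 2.53·(1/2)^(32.63/16.5) + 2.53·(1/2)^(24.14/16.5) + 2.53·(1/2)^(15.65/16.5) + 2.53·(1/2)^(7.16/16.5)
      = 0.64241 + 0.91771 + 1.311 + 1.8728 ≈ 4.7439 g.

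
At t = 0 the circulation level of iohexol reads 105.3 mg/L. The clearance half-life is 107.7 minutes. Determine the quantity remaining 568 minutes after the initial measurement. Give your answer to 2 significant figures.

Number of half-lives: n = 568/107.7 ≈ 5.2739.
Remaining = 105.3 × (1/2)^5.2739 = 105.3 × 0.025846 ≈ 2.7216 mg/L.

2.7 mg/L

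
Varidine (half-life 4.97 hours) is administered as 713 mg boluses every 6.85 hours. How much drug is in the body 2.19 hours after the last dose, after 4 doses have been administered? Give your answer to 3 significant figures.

835 mg

The 4 doses were given 22.74, 15.89, 9.04, 2.19 hours ago.
Total = 713·(1/2)^(22.74/4.97) + 713·(1/2)^(15.89/4.97) + 713·(1/2)^(9.04/4.97) + 713·(1/2)^(2.19/4.97)
      = 29.905 + 77.739 + 202.09 + 525.34 ≈ 835.08 mg.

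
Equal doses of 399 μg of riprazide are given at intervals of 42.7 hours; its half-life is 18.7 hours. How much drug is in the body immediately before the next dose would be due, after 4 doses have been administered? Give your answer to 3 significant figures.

The 4 doses were given 170.8, 128.1, 85.4, 42.7 hours ago.
Total = 399·(1/2)^(170.8/18.7) + 399·(1/2)^(128.1/18.7) + 399·(1/2)^(85.4/18.7) + 399·(1/2)^(42.7/18.7)
      = 0.71033 + 3.4581 + 16.835 + 81.959 ≈ 102.96 μg.

103 μg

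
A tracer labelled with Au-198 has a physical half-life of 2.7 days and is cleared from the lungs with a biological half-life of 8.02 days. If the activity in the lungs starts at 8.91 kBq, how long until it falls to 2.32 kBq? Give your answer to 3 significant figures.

3.92 days

1/t_eff = 1/t_phys + 1/t_biol = 1/2.7 + 1/8.02 = 0.49506 per day.
t_eff = 2.7 × 8.02 / (2.7 + 8.02) ≈ 2.02 days.
n = log₂(8.91/2.32) ≈ 1.9413; t = 1.9413 × 2.02 ≈ 3.9214 days.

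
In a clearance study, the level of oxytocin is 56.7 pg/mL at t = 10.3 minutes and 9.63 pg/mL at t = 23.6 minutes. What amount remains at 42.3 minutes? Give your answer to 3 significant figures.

Over Δt = 23.6 − 10.3 = 13.3 minutes, the level fell by a factor of 56.7/9.63 ≈ 5.8879.
n = log₂(5.8879) ≈ 2.5577 half-lives, so t½ = 13.3/2.5577 ≈ 5.1999 minutes.
From t = 23.6 to t = 42.3: 9.63 × (1/2)^((42.3−23.6)/5.1999) ≈ 0.79626 pg/mL.

0.796 pg/mL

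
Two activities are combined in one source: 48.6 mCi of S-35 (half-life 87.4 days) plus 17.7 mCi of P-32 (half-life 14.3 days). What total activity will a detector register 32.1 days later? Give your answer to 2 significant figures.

41 mCi

S-35: 48.6 × (1/2)^(32.1/87.4) = 48.6 × (1/2)^0.36728 ≈ 37.677 mCi.
P-32: 17.7 × (1/2)^(32.1/14.3) = 17.7 × (1/2)^2.2448 ≈ 3.7345 mCi.
Total = 37.677 + 3.7345 ≈ 41.411 mCi.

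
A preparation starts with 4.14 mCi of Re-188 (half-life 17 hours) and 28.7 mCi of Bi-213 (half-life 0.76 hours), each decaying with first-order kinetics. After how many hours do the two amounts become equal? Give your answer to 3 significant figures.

2.22 hours

Set 4.14·(1/2)^(t/17) = 28.7·(1/2)^(t/0.76).
Taking log₂: log₂(4.14/28.7) = t·(1/17 − 1/0.76).
log₂(0.14425) = -2.7933; 1/17 − 1/0.76 = -1.257.
t = -2.7933 / -1.257 ≈ 2.2223 hours.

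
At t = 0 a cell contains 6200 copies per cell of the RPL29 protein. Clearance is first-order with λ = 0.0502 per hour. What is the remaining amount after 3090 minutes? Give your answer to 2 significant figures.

470 copies per cell

t½ = ln 2 / λ = 0.69315 / 0.0502 ≈ 13.808 hours.
Convert the elapsed time: 3090 minutes = 51.5 hours.
Number of half-lives: n = 51.5/13.808 ≈ 3.7298.
Remaining = 6200 × (1/2)^3.7298 = 6200 × 0.075373 ≈ 467.32 copies per cell.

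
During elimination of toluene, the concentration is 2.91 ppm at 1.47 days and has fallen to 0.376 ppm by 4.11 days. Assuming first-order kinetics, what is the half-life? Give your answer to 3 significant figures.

0.894 days

Over Δt = 4.11 − 1.47 = 2.64 days, the level fell by a factor of 2.91/0.376 ≈ 7.7394.
n = log₂(7.7394) ≈ 2.9522 half-lives, so t½ = 2.64/2.9522 ≈ 0.89424 days.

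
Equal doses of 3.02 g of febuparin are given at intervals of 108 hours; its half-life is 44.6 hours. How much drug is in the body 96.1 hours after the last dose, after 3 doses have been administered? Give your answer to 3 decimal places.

0.828 g

The 3 doses were given 312.1, 204.1, 96.1 hours ago.
Total = 3.02·(1/2)^(312.1/44.6) + 3.02·(1/2)^(204.1/44.6) + 3.02·(1/2)^(96.1/44.6)
      = 0.02363 + 0.1266 + 0.67823 ≈ 0.82845 g.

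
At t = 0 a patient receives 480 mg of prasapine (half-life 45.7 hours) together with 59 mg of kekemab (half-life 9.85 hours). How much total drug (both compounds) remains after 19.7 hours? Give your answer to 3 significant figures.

371 mg

prasapine: 480 × (1/2)^(19.7/45.7) = 480 × (1/2)^0.43107 ≈ 356.02 mg.
kekemab: 59 × (1/2)^(19.7/9.85) = 59 × (1/2)^2 ≈ 14.75 mg.
Total = 356.02 + 14.75 ≈ 370.77 mg.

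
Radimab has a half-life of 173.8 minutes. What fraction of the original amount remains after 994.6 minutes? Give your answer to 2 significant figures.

n = 994.6/173.8 ≈ 5.7227 half-lives.
Fraction remaining = (1/2)^5.7227 ≈ 0.018937.

0.019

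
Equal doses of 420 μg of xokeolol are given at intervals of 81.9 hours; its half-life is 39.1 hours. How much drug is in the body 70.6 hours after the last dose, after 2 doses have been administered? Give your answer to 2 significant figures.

150 μg

The 2 doses were given 152.5, 70.6 hours ago.
Total = 420·(1/2)^(152.5/39.1) + 420·(1/2)^(70.6/39.1)
      = 28.129 + 120.14 ≈ 148.27 μg.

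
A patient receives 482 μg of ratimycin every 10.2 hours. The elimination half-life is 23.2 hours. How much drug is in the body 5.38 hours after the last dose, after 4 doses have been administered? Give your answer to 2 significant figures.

The 4 doses were given 35.98, 25.78, 15.58, 5.38 hours ago.
Total = 482·(1/2)^(35.98/23.2) + 482·(1/2)^(25.78/23.2) + 482·(1/2)^(15.58/23.2) + 482·(1/2)^(5.38/23.2)
      = 164.51 + 223.12 + 302.61 + 410.43 ≈ 1100.7 μg.

1100 μg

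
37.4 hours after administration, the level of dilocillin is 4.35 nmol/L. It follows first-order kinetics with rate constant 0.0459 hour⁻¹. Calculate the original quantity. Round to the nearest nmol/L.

t½ = ln 2 / λ = 0.69315 / 0.0459 ≈ 15.101 hours.
Number of half-lives elapsed: n = 37.4/15.101 ≈ 2.4766.
A₀ = A × 2^n = 4.35 × 2^2.4766 = 4.35 × 5.5659 ≈ 24.212 nmol/L.

24 nmol/L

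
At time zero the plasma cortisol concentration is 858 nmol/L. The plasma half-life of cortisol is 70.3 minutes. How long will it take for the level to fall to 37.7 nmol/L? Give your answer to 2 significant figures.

320 minutes

Fraction remaining = 37.7/858 ≈ 0.043939.
n = log₂(858/37.7) = ln(22.759)/ln 2 ≈ 4.5083 half-lives.
t = n × t½ = 4.5083 × 70.3 ≈ 316.94 minutes.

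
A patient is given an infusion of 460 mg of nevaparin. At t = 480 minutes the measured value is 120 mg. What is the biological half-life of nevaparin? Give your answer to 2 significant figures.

A/A₀ = 120/460 ≈ 0.26087.
n = log₂(3.8333) ≈ 1.9386 half-lives elapsed in 480 minutes.
t½ = 480/1.9386 ≈ 247.6 minutes.

250 minutes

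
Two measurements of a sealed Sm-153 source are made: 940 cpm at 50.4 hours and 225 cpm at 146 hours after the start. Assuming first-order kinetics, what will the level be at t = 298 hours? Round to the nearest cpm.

23 cpm

Over Δt = 146 − 50.4 = 95.6 hours, the level fell by a factor of 940/225 ≈ 4.1778.
n = log₂(4.1778) ≈ 2.0627 half-lives, so t½ = 95.6/2.0627 ≈ 46.346 hours.
From t = 146 to t = 298: 225 × (1/2)^((298−146)/46.346) ≈ 23.169 cpm.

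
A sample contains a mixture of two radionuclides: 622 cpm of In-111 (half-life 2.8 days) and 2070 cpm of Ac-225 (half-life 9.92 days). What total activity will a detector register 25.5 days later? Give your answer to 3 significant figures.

In-111: 622 × (1/2)^(25.5/2.8) = 622 × (1/2)^9.1071 ≈ 1.1279 cpm.
Ac-225: 2070 × (1/2)^(25.5/9.92) = 2070 × (1/2)^2.5706 ≈ 348.46 cpm.
Total = 1.1279 + 348.46 ≈ 349.59 cpm.

350 cpm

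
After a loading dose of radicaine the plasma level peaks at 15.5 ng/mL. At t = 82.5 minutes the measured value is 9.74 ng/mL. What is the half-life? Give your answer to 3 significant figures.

123 minutes

A/A₀ = 9.74/15.5 ≈ 0.62839.
n = log₂(1.5914) ≈ 0.67027 half-lives elapsed in 82.5 minutes.
t½ = 82.5/0.67027 ≈ 123.08 minutes.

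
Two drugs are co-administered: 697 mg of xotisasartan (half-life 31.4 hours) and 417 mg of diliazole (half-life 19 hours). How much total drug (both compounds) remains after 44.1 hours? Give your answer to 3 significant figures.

xotisasartan: 697 × (1/2)^(44.1/31.4) = 697 × (1/2)^1.4045 ≈ 263.3 mg.
diliazole: 417 × (1/2)^(44.1/19) = 417 × (1/2)^2.3211 ≈ 83.451 mg.
Total = 263.3 + 83.451 ≈ 346.75 mg.

347 mg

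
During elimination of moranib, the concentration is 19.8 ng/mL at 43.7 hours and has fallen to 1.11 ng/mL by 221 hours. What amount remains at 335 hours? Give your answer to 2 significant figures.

Over Δt = 221 − 43.7 = 177.3 hours, the level fell by a factor of 19.8/1.11 ≈ 17.838.
n = log₂(17.838) ≈ 4.1569 half-lives, so t½ = 177.3/4.1569 ≈ 42.652 hours.
From t = 221 to t = 335: 1.11 × (1/2)^((335−221)/42.652) ≈ 0.17408 ng/mL.

0.17 ng/mL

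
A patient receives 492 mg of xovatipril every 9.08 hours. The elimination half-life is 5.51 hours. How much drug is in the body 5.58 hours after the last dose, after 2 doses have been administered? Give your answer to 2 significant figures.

320 mg

The 2 doses were given 14.66, 5.58 hours ago.
Total = 492·(1/2)^(14.66/5.51) + 492·(1/2)^(5.58/5.51)
      = 77.811 + 243.84 ≈ 321.65 mg.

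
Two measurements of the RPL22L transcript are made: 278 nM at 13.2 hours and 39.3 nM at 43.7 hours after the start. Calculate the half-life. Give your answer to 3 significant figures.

10.8 hours

Over Δt = 43.7 − 13.2 = 30.5 hours, the level fell by a factor of 278/39.3 ≈ 7.0738.
n = log₂(7.0738) ≈ 2.8225 half-lives, so t½ = 30.5/2.8225 ≈ 10.806 hours.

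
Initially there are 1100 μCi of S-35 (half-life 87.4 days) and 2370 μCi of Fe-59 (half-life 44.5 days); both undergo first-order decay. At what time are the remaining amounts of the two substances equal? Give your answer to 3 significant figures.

100 days

Set 1100·(1/2)^(t/87.4) = 2370·(1/2)^(t/44.5).
Taking log₂: log₂(1100/2370) = t·(1/87.4 − 1/44.5).
log₂(0.46414) = -1.1074; 1/87.4 − 1/44.5 = -0.01103.
t = -1.1074 / -0.01103 ≈ 100.4 days.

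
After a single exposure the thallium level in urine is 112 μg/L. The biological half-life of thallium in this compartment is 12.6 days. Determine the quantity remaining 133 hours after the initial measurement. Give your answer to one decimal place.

Convert the elapsed time: 133 hours = 5.54167 days.
Number of half-lives: n = 5.54167/12.6 ≈ 0.43981.
Remaining = 112 × (1/2)^0.43981 = 112 × 0.73723 ≈ 82.57 μg/L.

82.6 μg/L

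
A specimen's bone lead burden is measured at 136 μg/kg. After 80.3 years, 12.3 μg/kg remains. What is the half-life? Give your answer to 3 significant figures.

A/A₀ = 12.3/136 ≈ 0.090441.
n = log₂(11.057) ≈ 3.4669 half-lives elapsed in 80.3 years.
t½ = 80.3/3.4669 ≈ 23.162 years.

23.2 years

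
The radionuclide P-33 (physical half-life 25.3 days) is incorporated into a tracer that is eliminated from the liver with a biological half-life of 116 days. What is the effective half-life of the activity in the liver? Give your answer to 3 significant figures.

1/t_eff = 1/t_phys + 1/t_biol = 1/25.3 + 1/116 = 0.048146 per day.
t_eff = 25.3 × 116 / (25.3 + 116) ≈ 20.77 days.

20.8 days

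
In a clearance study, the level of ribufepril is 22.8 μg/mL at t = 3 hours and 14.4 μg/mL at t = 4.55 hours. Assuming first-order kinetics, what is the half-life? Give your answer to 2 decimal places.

Over Δt = 4.55 − 3 = 1.55 hours, the level fell by a factor of 22.8/14.4 ≈ 1.5833.
n = log₂(1.5833) ≈ 0.66297 half-lives, so t½ = 1.55/0.66297 ≈ 2.338 hours.

2.34 hours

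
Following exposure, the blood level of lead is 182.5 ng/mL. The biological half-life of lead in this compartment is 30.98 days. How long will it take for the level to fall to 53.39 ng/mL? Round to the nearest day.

55 days

Fraction remaining = 53.39/182.5 ≈ 0.29255.
n = log₂(182.5/53.39) = ln(3.4182)/ln 2 ≈ 1.7733 half-lives.
t = n × t½ = 1.7733 × 30.98 ≈ 54.935 days.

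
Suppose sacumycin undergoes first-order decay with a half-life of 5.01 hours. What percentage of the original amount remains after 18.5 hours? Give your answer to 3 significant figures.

7.73%

n = 18.5/5.01 ≈ 3.6926 half-lives.
Fraction remaining = (1/2)^3.6926 ≈ 0.077341, i.e. 7.7341%.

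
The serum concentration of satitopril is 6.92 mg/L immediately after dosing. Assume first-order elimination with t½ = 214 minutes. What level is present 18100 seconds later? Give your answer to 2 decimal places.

Convert the elapsed time: 18100 seconds = 301.667 minutes.
Number of half-lives: n = 301.667/214 ≈ 1.4097.
Remaining = 6.92 × (1/2)^1.4097 = 6.92 × 0.3764 ≈ 2.6047 mg/L.

2.60 mg/L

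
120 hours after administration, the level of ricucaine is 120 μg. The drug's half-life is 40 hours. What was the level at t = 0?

960 μg

Number of half-lives elapsed: n = 120/40 ≈ 3.
A₀ = A × 2^n = 120 × 2^3 = 120 × 8 ≈ 960 μg.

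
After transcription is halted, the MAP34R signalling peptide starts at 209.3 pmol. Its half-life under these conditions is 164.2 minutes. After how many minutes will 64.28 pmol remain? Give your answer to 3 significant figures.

280 minutes

Fraction remaining = 64.28/209.3 ≈ 0.30712.
n = log₂(209.3/64.28) = ln(3.2561)/ln 2 ≈ 1.7031 half-lives.
t = n × t½ = 1.7031 × 164.2 ≈ 279.65 minutes.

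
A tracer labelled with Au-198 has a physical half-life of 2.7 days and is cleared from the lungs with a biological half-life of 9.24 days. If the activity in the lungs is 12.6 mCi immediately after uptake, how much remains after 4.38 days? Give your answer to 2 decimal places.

1/t_eff = 1/t_phys + 1/t_biol = 1/2.7 + 1/9.24 = 0.4786 per day.
t_eff = 2.7 × 9.24 / (2.7 + 9.24) ≈ 2.0894 days.
Remaining = 12.6 × (1/2)^(4.38/2.0894) = 12.6 × (1/2)^2.0962 ≈ 2.9467 mCi.

2.95 mCi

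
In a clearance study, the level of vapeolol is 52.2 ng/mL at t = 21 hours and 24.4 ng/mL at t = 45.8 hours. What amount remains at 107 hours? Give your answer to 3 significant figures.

Over Δt = 45.8 − 21 = 24.8 hours, the level fell by a factor of 52.2/24.4 ≈ 2.1393.
n = log₂(2.1393) ≈ 1.0972 half-lives, so t½ = 24.8/1.0972 ≈ 22.604 hours.
From t = 45.8 to t = 107: 24.4 × (1/2)^((107−45.8)/22.604) ≈ 3.7354 ng/mL.

3.74 ng/mL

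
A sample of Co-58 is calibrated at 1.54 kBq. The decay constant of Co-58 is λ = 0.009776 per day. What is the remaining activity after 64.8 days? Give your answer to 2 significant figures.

0.82 kBq

t½ = ln 2 / λ = 0.69315 / 0.009776 ≈ 70.903 days.
Number of half-lives: n = 64.8/70.903 ≈ 0.91393.
Remaining = 1.54 × (1/2)^0.91393 = 1.54 × 0.53074 ≈ 0.81734 kBq.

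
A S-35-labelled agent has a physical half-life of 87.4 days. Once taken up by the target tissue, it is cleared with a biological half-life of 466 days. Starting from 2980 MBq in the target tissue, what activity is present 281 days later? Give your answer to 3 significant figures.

211 MBq

1/t_eff = 1/t_phys + 1/t_biol = 1/87.4 + 1/466 = 0.013588 per day.
t_eff = 87.4 × 466 / (87.4 + 466) ≈ 73.597 days.
Remaining = 2980 × (1/2)^(281/73.597) = 2980 × (1/2)^3.8181 ≈ 211.28 MBq.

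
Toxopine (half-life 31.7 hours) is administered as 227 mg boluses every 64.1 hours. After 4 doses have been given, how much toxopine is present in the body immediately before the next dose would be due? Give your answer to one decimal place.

73.9 mg

The 4 doses were given 256.4, 192.3, 128.2, 64.1 hours ago.
Total = 227·(1/2)^(256.4/31.7) + 227·(1/2)^(192.3/31.7) + 227·(1/2)^(128.2/31.7) + 227·(1/2)^(64.1/31.7)
      = 0.83406 + 3.3877 + 13.76 + 55.888 ≈ 73.87 mg.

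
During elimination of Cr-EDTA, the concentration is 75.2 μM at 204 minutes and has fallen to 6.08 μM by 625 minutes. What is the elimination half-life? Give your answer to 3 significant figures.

Over Δt = 625 − 204 = 421 minutes, the level fell by a factor of 75.2/6.08 ≈ 12.368.
n = log₂(12.368) ≈ 3.6286 half-lives, so t½ = 421/3.6286 ≈ 116.02 minutes.

116 minutes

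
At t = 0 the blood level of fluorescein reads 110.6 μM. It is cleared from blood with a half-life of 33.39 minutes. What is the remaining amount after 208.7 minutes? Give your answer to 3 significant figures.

Number of half-lives: n = 208.7/33.39 ≈ 6.2504.
Remaining = 110.6 × (1/2)^6.2504 = 110.6 × 0.013136 ≈ 1.4528 μM.

1.45 μM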